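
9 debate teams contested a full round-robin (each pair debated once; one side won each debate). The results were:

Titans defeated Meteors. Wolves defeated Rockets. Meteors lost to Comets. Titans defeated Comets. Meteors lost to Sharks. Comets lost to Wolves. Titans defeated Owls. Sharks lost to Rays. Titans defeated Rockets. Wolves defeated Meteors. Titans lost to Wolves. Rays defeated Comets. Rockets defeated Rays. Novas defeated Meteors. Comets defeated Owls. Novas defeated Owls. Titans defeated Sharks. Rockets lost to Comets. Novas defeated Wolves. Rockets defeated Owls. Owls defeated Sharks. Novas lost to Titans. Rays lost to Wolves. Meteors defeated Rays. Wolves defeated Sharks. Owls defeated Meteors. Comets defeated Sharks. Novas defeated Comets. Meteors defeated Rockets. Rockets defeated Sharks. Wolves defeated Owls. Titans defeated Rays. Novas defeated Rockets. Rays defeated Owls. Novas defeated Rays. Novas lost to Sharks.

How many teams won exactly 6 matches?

1

Win totals: Rays 3, Novas 6, Meteors 2, Wolves 7, Sharks 2, Rockets 3, Comets 4, Titans 7, Owls 2.
Exactly 6: Novas — 1 team.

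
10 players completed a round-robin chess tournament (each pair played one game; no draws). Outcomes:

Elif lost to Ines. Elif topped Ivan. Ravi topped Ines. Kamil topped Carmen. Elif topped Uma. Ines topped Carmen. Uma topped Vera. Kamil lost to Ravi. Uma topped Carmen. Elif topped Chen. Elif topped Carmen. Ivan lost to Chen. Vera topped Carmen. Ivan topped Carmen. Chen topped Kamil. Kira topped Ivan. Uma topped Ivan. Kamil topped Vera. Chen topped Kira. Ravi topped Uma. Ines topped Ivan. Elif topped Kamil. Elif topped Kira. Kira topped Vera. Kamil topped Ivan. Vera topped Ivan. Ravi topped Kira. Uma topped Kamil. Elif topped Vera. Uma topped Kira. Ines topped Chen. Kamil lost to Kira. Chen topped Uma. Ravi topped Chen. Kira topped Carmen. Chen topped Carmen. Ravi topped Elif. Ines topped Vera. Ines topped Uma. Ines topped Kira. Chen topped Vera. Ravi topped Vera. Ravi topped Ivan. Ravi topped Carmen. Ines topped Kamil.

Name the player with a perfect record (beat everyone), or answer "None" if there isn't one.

Ravi

Ravi has 9 wins out of 9 opponents — a perfect record.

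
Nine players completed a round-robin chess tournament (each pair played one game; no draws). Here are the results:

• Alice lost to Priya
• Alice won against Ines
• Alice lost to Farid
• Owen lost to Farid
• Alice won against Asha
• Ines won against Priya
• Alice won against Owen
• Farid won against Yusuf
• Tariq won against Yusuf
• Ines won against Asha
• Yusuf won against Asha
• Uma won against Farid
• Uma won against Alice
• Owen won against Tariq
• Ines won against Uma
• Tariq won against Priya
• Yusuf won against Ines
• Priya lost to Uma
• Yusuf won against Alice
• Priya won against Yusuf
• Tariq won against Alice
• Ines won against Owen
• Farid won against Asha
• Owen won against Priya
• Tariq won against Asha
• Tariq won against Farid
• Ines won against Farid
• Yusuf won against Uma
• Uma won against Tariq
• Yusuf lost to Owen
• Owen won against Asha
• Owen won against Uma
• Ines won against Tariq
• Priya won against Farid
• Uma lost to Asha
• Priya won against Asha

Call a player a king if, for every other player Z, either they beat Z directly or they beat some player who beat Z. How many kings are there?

Owen reaches everyone (king).
Asha cannot reach Owen, Yusuf, Ines in two steps.
Uma reaches everyone (king).
Yusuf reaches everyone (king).
Alice reaches everyone (king).
Farid reaches everyone (king).
Priya cannot reach Tariq in two steps.
Tariq reaches everyone (king).
Ines reaches everyone (king).
Kings: Owen, Uma, Yusuf, Alice, Farid, Tariq, Ines — 7.

7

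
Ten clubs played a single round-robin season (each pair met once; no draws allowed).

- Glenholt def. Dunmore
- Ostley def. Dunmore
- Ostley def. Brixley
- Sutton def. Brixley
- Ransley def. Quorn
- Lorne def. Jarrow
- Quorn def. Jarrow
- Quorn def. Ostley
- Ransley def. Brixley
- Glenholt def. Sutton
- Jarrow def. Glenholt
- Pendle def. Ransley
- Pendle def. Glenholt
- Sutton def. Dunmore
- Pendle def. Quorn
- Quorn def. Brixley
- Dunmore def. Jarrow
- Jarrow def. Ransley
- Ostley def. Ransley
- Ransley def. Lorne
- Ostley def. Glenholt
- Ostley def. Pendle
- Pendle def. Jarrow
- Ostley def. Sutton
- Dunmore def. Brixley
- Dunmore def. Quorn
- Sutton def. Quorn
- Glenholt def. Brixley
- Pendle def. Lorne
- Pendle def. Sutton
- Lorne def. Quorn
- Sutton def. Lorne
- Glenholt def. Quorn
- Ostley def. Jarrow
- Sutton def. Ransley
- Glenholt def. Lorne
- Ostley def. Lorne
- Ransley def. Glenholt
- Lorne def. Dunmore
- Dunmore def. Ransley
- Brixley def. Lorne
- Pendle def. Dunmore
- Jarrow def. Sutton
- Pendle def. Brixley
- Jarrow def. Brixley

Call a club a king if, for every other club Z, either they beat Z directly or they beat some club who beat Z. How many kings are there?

Sutton cannot reach Pendle in two steps.
Jarrow cannot reach Ostley, Pendle in two steps.
Lorne cannot reach Pendle in two steps.
Quorn reaches everyone (king).
Ostley reaches everyone (king).
Glenholt cannot reach Pendle in two steps.
Brixley cannot reach Sutton, Ostley, Glenholt, Ransley, Pendle in two steps.
Ransley cannot reach Pendle in two steps.
Pendle reaches everyone (king).
Dunmore cannot reach Pendle in two steps.
Kings: Quorn, Ostley, Pendle — 3.

3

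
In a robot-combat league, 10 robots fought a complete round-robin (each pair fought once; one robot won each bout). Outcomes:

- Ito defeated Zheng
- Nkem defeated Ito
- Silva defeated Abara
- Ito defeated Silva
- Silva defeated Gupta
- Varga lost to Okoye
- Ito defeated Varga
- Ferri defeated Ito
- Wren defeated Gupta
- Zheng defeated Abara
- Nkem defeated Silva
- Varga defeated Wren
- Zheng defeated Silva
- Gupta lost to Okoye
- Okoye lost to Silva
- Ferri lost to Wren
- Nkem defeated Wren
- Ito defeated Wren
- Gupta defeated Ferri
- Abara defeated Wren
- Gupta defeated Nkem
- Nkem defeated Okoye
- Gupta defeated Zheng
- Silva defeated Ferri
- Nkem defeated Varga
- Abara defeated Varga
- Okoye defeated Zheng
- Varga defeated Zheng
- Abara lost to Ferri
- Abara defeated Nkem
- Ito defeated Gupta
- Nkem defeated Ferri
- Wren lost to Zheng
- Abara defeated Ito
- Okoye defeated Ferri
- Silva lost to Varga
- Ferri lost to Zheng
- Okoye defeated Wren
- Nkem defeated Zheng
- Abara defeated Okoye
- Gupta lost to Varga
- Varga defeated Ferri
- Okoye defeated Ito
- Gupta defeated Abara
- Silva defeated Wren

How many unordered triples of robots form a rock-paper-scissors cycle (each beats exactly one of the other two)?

Win totals: Okoye 6, Ferri 2, Abara 5, Varga 5, Zheng 4, Ito 5, Gupta 4, Wren 2, Silva 5, Nkem 7.
A robot with w wins dominates both others in C(w,2) triples; summing gives 15 + 1 + 10 + 10 + 6 + 10 + 6 + 1 + 10 + 21 = 90 transitive triples.
Total triples C(10,3) = 120, so cyclic triples = 120 − 90 = 30.

30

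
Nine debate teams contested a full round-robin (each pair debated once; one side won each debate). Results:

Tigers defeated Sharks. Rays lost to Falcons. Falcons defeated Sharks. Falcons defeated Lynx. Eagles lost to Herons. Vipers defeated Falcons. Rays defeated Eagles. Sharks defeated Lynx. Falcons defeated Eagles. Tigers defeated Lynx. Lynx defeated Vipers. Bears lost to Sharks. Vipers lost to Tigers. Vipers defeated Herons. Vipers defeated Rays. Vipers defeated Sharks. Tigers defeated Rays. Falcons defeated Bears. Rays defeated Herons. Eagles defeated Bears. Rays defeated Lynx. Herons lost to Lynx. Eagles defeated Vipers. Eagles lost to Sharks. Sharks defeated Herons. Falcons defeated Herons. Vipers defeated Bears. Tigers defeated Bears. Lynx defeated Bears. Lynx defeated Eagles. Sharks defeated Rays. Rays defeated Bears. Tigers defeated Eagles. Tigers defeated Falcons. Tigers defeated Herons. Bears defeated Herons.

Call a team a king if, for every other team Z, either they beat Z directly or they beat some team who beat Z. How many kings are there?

1

Eagles cannot reach Lynx, Tigers in two steps.
Herons cannot reach Falcons, Rays, Lynx, Tigers, Sharks in two steps.
Falcons cannot reach Tigers in two steps.
Rays cannot reach Falcons, Tigers, Sharks in two steps.
Lynx cannot reach Tigers in two steps.
Vipers cannot reach Tigers in two steps.
Tigers reaches everyone (king).
Sharks cannot reach Falcons, Tigers in two steps.
Bears cannot reach Falcons, Rays, Lynx, Vipers, Tigers, Sharks in two steps.
Kings: Tigers — 1.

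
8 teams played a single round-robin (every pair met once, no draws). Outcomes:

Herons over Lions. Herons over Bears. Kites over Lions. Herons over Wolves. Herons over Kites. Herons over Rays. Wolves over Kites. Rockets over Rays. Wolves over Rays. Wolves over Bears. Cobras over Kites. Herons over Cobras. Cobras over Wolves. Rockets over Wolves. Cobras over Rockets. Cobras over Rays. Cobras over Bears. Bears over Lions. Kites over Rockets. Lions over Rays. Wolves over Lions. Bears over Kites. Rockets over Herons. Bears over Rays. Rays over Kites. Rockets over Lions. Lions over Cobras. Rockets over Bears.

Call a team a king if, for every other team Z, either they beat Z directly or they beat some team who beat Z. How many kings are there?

4

Wolves cannot reach Herons in two steps.
Lions cannot reach Herons in two steps.
Bears cannot reach Wolves, Herons in two steps.
Rockets reaches everyone (king).
Rays cannot reach Wolves, Bears, Herons, Cobras in two steps.
Kites reaches everyone (king).
Herons reaches everyone (king).
Cobras reaches everyone (king).
Kings: Rockets, Kites, Herons, Cobras — 4.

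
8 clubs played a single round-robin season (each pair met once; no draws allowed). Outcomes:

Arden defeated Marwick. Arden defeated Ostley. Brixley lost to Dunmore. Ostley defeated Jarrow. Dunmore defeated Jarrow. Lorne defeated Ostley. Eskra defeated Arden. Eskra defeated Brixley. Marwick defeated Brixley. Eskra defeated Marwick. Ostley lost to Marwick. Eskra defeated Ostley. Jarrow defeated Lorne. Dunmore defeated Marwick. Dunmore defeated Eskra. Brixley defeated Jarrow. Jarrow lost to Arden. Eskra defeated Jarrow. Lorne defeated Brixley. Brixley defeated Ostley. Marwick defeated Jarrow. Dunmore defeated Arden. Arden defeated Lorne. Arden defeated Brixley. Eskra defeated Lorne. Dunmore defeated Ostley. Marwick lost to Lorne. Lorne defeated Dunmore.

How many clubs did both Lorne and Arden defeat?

Lorne beat: Brixley, Dunmore, Marwick, Ostley.
Arden beat: Brixley, Jarrow, Marwick, Lorne, Ostley.
Both beat: Brixley, Marwick, Ostley — 3.

3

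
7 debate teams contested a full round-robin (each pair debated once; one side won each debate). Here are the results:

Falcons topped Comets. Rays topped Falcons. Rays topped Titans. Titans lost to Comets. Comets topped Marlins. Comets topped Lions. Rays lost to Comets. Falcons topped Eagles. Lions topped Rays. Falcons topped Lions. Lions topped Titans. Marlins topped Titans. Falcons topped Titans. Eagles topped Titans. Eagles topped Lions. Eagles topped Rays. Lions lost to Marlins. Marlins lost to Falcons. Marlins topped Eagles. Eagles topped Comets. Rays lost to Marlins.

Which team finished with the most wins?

Falcons

Win totals: Rays 2, Lions 2, Marlins 4, Titans 0, Falcons 5, Comets 4, Eagles 4.
Falcons leads with 5 wins (next highest: 4).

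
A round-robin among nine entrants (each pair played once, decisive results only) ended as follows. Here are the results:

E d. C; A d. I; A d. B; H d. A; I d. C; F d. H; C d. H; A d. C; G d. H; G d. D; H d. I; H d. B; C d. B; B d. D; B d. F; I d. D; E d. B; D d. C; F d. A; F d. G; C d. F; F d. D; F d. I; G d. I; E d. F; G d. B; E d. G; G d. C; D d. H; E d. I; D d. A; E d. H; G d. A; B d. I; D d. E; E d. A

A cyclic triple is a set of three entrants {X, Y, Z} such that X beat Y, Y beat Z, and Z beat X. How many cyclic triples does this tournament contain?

19

Win totals: A 3, B 3, C 3, D 4, E 7, F 5, G 6, H 3, I 2.
An entrant with w wins dominates both others in C(w,2) triples; summing gives 3 + 3 + 3 + 6 + 21 + 10 + 15 + 3 + 1 = 65 transitive triples.
Total triples C(9,3) = 84, so cyclic triples = 84 − 65 = 19.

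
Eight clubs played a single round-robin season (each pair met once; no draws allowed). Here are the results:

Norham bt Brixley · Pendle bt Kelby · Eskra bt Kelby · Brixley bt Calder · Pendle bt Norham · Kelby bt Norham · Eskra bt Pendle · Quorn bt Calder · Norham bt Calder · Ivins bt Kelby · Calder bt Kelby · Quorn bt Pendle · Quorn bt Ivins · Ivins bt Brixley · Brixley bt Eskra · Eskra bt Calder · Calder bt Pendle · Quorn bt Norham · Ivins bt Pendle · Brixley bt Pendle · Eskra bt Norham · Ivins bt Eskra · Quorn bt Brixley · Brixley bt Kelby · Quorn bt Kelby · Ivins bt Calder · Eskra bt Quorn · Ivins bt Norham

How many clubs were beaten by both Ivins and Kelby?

1

Ivins beat: Calder, Norham, Brixley, Kelby, Eskra, Pendle.
Kelby beat: Norham.
Both beat: Norham — 1.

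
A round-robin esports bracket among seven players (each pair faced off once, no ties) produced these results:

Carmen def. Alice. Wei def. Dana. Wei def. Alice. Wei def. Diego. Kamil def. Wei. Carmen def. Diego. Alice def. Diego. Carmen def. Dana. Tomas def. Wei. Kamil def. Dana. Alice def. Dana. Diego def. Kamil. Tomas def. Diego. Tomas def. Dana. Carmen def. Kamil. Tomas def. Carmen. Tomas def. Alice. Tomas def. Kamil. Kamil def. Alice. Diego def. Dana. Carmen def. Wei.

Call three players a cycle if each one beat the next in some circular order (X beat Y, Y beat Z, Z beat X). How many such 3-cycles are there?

2

Win totals: Alice 2, Kamil 3, Carmen 5, Tomas 6, Diego 2, Dana 0, Wei 3.
A player with w wins dominates both others in C(w,2) triples; summing gives 1 + 3 + 10 + 15 + 1 + 0 + 3 = 33 transitive triples.
Total triples C(7,3) = 35, so cyclic triples = 35 − 33 = 2.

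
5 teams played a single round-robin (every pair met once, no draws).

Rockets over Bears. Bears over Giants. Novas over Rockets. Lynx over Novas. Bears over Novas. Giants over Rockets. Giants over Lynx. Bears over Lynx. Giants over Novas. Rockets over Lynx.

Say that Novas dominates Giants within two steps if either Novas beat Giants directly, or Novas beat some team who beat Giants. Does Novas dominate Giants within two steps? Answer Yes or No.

No

Novas did not beat Giants directly.
Novas beat Rockets, but each of them lost to Giants. No two-step path.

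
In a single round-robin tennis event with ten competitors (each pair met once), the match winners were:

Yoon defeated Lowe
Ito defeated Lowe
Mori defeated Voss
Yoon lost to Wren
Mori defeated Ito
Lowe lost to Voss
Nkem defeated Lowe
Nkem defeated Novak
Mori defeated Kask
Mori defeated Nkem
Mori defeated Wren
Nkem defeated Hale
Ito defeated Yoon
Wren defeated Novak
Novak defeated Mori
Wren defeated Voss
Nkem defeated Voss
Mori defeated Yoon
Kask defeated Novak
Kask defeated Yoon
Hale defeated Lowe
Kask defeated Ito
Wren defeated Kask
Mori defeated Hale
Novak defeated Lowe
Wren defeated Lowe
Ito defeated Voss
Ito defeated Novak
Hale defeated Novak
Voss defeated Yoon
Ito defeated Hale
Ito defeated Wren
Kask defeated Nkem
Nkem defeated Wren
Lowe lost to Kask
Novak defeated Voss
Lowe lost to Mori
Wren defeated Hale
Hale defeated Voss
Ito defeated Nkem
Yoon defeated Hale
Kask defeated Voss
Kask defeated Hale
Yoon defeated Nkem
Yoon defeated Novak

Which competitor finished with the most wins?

Mori

Win totals: Ito 7, Mori 8, Novak 3, Lowe 0, Hale 3, Kask 7, Wren 6, Yoon 4, Voss 2, Nkem 5.
Mori leads with 8 wins (next highest: 7).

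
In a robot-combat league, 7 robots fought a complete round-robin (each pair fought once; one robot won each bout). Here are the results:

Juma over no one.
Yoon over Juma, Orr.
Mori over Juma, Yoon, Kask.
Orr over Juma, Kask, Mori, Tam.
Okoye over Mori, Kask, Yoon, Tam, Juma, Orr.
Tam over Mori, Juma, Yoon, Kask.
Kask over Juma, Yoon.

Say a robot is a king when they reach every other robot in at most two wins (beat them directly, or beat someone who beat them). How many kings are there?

1

Juma cannot reach Mori, Kask, Tam, Orr, Okoye, Yoon in two steps.
Mori cannot reach Tam, Okoye in two steps.
Kask cannot reach Mori, Tam, Okoye in two steps.
Tam cannot reach Okoye in two steps.
Orr cannot reach Okoye in two steps.
Okoye reaches everyone (king).
Yoon cannot reach Okoye in two steps.
Kings: Okoye — 1.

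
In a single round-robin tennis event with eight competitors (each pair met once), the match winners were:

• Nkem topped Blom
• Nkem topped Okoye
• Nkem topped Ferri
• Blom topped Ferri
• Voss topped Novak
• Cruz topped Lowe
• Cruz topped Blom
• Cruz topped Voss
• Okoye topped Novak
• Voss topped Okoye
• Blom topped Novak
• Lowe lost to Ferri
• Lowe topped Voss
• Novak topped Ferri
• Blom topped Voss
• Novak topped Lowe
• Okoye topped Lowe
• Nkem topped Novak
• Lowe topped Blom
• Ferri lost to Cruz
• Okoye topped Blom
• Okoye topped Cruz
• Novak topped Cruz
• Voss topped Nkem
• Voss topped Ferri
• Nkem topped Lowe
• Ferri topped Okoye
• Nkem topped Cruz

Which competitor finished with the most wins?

Nkem

Win totals: Cruz 4, Blom 3, Ferri 2, Novak 3, Okoye 4, Voss 4, Lowe 2, Nkem 6.
Nkem leads with 6 wins (next highest: 4).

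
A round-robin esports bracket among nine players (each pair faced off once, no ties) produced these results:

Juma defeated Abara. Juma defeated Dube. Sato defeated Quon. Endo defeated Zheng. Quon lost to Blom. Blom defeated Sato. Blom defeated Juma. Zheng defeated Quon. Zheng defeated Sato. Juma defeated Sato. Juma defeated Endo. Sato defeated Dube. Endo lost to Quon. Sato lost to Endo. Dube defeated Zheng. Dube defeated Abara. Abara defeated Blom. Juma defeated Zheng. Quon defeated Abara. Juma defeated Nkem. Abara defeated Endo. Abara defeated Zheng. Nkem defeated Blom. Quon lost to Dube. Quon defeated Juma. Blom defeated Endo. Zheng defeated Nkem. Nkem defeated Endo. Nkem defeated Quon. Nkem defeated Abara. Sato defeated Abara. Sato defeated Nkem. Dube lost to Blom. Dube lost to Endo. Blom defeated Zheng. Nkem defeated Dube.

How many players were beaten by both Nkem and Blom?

3

Nkem beat: Blom, Abara, Quon, Endo, Dube.
Blom beat: Sato, Quon, Endo, Juma, Dube, Zheng.
Both beat: Quon, Endo, Dube — 3.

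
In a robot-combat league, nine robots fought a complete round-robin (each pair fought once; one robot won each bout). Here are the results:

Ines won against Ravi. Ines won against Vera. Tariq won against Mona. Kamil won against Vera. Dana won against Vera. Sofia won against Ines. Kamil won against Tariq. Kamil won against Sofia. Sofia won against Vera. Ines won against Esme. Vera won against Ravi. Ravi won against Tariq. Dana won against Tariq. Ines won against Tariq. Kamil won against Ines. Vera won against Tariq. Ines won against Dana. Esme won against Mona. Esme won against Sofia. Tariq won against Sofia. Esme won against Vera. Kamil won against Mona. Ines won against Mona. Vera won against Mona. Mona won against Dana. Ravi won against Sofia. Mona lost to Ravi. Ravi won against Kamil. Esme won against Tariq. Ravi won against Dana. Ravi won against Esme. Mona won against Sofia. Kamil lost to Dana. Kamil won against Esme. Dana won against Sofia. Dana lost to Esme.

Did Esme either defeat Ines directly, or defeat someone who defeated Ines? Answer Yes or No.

Esme did not beat Ines directly.
Esme beat Sofia, Tariq, Mona, Vera, Dana. Of those, Sofia beat Ines.

Yes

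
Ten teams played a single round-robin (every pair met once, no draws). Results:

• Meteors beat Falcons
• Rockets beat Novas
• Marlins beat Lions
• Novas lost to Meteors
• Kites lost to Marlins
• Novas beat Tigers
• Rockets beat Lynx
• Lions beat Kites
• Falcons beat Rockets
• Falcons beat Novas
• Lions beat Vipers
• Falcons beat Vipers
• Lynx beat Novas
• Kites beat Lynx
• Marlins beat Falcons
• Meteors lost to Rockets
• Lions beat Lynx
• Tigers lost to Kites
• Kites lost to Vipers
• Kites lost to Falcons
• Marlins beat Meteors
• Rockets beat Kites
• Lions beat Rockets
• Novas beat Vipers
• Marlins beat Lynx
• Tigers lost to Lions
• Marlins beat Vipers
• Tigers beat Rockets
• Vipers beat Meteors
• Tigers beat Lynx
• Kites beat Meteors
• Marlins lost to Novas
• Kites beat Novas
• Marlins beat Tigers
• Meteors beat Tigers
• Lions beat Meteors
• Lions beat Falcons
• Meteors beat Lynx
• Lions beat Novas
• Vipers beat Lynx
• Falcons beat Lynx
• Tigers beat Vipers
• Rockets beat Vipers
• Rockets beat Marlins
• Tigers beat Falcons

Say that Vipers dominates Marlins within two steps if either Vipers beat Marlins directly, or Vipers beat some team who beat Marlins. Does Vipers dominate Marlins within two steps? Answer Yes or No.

No

Vipers did not beat Marlins directly.
Vipers beat Kites, Meteors, Lynx, but each of them lost to Marlins. No two-step path.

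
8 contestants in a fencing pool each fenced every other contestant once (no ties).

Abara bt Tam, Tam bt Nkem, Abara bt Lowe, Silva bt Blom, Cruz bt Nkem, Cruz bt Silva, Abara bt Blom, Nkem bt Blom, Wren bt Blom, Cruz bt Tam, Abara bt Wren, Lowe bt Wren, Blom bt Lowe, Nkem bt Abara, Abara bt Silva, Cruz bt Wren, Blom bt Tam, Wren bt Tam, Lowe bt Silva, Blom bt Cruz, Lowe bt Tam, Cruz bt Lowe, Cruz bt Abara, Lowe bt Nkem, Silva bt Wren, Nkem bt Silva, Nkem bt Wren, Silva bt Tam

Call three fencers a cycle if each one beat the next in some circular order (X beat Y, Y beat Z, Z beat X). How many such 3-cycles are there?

12

Win totals: Silva 3, Abara 5, Wren 2, Nkem 4, Blom 3, Cruz 6, Tam 1, Lowe 4.
A fencer with w wins dominates both others in C(w,2) triples; summing gives 3 + 10 + 1 + 6 + 3 + 15 + 0 + 6 = 44 transitive triples.
Total triples C(8,3) = 56, so cyclic triples = 56 − 44 = 12.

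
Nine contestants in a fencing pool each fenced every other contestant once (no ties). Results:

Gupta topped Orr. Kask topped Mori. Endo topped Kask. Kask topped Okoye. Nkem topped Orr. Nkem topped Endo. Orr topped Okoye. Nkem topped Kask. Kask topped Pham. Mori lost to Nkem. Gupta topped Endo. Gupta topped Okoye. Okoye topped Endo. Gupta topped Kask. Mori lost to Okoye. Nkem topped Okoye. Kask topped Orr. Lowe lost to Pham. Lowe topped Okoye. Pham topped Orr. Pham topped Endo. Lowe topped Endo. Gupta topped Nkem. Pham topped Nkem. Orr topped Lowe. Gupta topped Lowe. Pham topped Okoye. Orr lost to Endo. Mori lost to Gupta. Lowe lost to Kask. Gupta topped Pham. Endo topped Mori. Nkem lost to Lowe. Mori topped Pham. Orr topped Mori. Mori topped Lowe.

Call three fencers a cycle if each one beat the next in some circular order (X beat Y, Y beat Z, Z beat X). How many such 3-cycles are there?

Win totals: Okoye 2, Kask 5, Lowe 3, Mori 2, Nkem 5, Gupta 8, Orr 3, Pham 5, Endo 3.
A fencer with w wins dominates both others in C(w,2) triples; summing gives 1 + 10 + 3 + 1 + 10 + 28 + 3 + 10 + 3 = 69 transitive triples.
Total triples C(9,3) = 84, so cyclic triples = 84 − 69 = 15.

15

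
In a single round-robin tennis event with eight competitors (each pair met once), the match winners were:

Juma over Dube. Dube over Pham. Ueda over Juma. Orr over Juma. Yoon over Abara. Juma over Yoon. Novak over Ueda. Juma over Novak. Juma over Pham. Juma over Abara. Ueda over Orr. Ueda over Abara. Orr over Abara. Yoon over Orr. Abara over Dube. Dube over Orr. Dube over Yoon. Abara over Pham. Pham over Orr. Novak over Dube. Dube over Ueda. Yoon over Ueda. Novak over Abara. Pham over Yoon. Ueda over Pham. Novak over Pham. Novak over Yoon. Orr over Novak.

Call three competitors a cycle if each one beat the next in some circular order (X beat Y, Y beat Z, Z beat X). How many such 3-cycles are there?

16

Win totals: Pham 2, Dube 4, Orr 3, Ueda 4, Juma 5, Abara 2, Novak 5, Yoon 3.
A competitor with w wins dominates both others in C(w,2) triples; summing gives 1 + 6 + 3 + 6 + 10 + 1 + 10 + 3 = 40 transitive triples.
Total triples C(8,3) = 56, so cyclic triples = 56 − 40 = 16.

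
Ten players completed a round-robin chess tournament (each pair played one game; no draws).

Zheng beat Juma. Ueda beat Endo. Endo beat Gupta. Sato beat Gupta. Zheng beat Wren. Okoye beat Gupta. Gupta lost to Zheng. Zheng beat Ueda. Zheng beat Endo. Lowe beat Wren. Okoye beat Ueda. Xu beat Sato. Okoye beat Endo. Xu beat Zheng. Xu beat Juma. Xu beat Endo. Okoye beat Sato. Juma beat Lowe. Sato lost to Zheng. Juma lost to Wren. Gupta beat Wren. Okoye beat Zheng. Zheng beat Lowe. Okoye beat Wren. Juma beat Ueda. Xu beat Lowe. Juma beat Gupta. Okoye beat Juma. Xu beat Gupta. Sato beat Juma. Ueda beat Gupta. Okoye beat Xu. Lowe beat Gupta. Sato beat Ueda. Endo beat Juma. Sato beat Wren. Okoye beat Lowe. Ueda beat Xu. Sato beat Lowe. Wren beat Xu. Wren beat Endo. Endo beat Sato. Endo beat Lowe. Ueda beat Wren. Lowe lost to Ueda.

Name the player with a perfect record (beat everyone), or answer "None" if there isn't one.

Okoye

Okoye has 9 wins out of 9 opponents — a perfect record.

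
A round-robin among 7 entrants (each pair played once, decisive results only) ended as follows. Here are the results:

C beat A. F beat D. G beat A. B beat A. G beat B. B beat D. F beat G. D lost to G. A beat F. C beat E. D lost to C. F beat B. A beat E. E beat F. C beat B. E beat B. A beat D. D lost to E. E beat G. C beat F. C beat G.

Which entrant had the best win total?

Win totals: A 3, B 2, C 6, D 0, E 4, F 3, G 3.
C leads with 6 wins (next highest: 4).

C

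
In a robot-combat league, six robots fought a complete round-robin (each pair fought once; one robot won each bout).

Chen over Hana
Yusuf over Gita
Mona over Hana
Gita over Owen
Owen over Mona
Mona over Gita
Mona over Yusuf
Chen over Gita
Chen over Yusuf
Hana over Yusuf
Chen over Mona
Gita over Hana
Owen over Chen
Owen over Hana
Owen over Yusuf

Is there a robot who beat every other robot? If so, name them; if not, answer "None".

Highest win total is Owen with 4 (out of 5 possible).
Owen lost to Gita, so no robot went undefeated.

None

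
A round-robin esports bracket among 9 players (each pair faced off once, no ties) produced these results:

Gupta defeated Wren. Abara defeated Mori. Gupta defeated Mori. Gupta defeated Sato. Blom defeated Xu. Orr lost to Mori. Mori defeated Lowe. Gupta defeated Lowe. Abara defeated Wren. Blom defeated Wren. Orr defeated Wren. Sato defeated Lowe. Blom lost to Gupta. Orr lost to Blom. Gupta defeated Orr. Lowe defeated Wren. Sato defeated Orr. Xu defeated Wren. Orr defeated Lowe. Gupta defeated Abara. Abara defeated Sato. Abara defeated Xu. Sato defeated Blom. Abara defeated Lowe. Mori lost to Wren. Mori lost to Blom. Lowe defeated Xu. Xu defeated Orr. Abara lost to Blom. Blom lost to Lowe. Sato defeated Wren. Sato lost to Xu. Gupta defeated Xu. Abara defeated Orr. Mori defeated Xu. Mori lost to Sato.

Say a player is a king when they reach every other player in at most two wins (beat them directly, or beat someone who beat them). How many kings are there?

1

Xu cannot reach Gupta, Abara in two steps.
Sato cannot reach Gupta in two steps.
Orr cannot reach Sato, Gupta, Abara in two steps.
Wren cannot reach Sato, Gupta, Abara, Blom in two steps.
Gupta reaches everyone (king).
Abara cannot reach Gupta in two steps.
Mori cannot reach Gupta, Abara in two steps.
Lowe cannot reach Gupta in two steps.
Blom cannot reach Gupta in two steps.
Kings: Gupta — 1.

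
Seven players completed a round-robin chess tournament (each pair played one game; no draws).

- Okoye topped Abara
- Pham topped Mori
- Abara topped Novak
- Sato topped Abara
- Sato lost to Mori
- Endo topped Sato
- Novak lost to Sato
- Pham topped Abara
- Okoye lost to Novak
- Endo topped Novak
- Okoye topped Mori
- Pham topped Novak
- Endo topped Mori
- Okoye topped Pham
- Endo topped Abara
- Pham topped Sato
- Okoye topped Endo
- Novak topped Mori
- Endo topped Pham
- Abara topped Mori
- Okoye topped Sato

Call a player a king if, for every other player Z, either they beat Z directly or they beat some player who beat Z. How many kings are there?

3

Abara cannot reach Endo, Pham in two steps.
Mori cannot reach Okoye, Endo, Pham in two steps.
Novak reaches everyone (king).
Okoye reaches everyone (king).
Endo reaches everyone (king).
Pham cannot reach Endo in two steps.
Sato cannot reach Endo, Pham in two steps.
Kings: Novak, Okoye, Endo — 3.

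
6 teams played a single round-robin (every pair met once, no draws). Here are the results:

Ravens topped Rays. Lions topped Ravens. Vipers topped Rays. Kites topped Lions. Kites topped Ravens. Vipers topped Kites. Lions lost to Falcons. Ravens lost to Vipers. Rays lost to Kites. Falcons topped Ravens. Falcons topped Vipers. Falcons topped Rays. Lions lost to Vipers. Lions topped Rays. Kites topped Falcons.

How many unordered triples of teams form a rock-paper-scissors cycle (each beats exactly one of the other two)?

Win totals: Rays 0, Lions 2, Kites 4, Ravens 1, Falcons 4, Vipers 4.
A team with w wins dominates both others in C(w,2) triples; summing gives 0 + 1 + 6 + 0 + 6 + 6 = 19 transitive triples.
Total triples C(6,3) = 20, so cyclic triples = 20 − 19 = 1.

1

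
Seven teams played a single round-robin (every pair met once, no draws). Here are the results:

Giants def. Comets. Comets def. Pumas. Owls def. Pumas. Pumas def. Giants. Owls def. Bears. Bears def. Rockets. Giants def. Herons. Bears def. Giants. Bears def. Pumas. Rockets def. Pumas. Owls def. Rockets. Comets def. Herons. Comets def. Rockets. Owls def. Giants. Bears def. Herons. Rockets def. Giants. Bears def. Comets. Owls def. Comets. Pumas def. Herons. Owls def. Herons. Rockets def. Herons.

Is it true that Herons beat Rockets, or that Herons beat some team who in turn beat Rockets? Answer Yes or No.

No

Herons did not beat Rockets directly.
Herons beat no one, so there is no intermediate team.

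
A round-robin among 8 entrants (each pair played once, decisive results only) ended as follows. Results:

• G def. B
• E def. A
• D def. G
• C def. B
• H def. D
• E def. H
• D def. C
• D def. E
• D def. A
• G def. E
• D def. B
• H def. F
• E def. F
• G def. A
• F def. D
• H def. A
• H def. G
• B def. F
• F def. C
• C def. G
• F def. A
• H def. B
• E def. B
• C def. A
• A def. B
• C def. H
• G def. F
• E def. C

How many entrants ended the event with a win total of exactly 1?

2

Win totals: A 1, B 1, C 4, D 5, E 5, F 3, G 4, H 5.
Exactly 1: A, B — 2 entrants.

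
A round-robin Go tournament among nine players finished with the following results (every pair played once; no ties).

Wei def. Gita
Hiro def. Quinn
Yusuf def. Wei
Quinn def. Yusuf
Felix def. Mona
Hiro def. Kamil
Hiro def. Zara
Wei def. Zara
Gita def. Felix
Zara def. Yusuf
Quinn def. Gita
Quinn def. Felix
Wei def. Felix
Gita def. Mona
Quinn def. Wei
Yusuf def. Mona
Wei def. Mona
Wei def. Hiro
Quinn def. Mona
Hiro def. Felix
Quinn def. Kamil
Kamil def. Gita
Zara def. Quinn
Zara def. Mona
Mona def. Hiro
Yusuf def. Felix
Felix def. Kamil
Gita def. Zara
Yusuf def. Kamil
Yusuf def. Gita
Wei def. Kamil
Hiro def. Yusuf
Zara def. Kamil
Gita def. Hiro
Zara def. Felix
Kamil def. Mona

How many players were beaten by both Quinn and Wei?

4

Quinn beat: Gita, Mona, Wei, Kamil, Felix, Yusuf.
Wei beat: Gita, Mona, Hiro, Zara, Kamil, Felix.
Both beat: Gita, Mona, Kamil, Felix — 4.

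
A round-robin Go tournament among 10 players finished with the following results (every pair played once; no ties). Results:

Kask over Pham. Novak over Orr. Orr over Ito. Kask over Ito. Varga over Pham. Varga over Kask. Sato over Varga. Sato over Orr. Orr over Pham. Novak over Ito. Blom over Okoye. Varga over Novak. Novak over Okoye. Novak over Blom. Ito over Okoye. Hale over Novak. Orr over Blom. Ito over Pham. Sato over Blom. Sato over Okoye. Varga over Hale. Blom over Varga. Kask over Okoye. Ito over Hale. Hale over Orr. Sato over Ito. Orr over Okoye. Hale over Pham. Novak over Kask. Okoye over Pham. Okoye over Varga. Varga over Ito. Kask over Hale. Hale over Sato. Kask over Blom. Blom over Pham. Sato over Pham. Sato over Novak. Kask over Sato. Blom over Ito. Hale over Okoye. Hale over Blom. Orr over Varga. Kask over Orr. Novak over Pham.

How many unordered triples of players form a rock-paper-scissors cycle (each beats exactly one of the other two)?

Win totals: Ito 3, Novak 6, Pham 0, Sato 7, Hale 6, Blom 4, Kask 7, Orr 5, Okoye 2, Varga 5.
A player with w wins dominates both others in C(w,2) triples; summing gives 3 + 15 + 0 + 21 + 15 + 6 + 21 + 10 + 1 + 10 = 102 transitive triples.
Total triples C(10,3) = 120, so cyclic triples = 120 − 102 = 18.

18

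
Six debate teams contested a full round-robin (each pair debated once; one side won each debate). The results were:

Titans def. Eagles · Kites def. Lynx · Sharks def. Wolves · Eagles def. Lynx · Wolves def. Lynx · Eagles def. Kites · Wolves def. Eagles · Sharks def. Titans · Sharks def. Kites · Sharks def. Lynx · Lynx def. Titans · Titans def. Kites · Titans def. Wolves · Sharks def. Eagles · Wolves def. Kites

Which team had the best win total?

Win totals: Lynx 1, Eagles 2, Wolves 3, Titans 3, Kites 1, Sharks 5.
Sharks leads with 5 wins (next highest: 3).

Sharks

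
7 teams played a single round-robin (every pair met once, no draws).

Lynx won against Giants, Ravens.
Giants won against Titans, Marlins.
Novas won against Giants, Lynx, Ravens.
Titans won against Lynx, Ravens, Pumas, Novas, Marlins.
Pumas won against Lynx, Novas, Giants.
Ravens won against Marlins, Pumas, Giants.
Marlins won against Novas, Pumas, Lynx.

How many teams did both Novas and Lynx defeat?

Novas beat: Giants, Ravens, Lynx.
Lynx beat: Giants, Ravens.
Both beat: Giants, Ravens — 2.

2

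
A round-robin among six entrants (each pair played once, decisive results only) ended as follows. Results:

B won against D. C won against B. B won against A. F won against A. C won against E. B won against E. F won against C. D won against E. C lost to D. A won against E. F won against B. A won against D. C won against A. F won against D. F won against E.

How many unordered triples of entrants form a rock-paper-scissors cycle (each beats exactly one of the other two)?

Win totals: A 2, B 3, C 3, D 2, E 0, F 5.
An entrant with w wins dominates both others in C(w,2) triples; summing gives 1 + 3 + 3 + 1 + 0 + 10 = 18 transitive triples.
Total triples C(6,3) = 20, so cyclic triples = 20 − 18 = 2.

2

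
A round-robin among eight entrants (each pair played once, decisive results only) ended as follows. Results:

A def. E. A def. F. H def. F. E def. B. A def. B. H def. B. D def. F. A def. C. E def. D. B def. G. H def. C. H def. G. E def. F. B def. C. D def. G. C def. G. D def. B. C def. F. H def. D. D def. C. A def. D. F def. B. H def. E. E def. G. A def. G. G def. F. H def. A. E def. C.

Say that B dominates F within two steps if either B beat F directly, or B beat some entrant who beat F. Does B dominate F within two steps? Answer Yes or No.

Yes

B did not beat F directly.
B beat C, G. Of those, C beat F.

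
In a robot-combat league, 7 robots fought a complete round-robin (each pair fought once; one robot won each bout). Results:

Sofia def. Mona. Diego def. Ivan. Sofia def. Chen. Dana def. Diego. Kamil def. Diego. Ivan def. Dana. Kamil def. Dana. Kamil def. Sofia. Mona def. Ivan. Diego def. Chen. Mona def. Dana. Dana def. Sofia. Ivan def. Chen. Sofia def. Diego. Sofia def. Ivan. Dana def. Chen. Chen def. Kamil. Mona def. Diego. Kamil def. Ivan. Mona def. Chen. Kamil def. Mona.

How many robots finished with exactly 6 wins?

0

Win totals: Diego 2, Kamil 5, Chen 1, Mona 4, Ivan 2, Sofia 4, Dana 3.
No robot has exactly 6 wins.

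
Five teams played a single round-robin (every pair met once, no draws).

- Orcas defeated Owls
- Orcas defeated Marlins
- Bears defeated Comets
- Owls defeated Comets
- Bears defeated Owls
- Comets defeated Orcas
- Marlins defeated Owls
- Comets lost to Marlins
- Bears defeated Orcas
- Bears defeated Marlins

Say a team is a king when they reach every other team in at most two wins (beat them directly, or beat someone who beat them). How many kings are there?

Comets cannot reach Bears in two steps.
Orcas cannot reach Bears in two steps.
Marlins cannot reach Bears in two steps.
Bears reaches everyone (king).
Owls cannot reach Marlins, Bears in two steps.
Kings: Bears — 1.

1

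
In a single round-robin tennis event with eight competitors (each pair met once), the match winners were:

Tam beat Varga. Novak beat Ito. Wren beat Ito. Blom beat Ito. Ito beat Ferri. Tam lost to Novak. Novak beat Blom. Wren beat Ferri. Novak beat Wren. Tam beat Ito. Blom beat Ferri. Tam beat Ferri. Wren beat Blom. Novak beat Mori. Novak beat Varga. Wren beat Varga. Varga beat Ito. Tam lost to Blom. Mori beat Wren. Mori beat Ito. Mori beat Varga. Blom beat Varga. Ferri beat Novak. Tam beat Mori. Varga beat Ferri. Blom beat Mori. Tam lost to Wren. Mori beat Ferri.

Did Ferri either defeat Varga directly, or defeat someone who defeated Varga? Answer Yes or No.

Ferri did not beat Varga directly.
Ferri beat Novak. Of those, Novak beat Varga.

Yes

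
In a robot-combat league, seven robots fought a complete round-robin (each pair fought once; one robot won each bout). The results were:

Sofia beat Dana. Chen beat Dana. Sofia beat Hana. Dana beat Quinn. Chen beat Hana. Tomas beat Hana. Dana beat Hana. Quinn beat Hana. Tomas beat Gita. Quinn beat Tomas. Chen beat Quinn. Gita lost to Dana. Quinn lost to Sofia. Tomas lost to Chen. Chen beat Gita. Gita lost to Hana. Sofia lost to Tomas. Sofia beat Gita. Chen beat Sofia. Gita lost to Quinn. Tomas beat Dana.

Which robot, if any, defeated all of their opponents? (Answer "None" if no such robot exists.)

Chen

Chen has 6 wins out of 6 opponents — a perfect record.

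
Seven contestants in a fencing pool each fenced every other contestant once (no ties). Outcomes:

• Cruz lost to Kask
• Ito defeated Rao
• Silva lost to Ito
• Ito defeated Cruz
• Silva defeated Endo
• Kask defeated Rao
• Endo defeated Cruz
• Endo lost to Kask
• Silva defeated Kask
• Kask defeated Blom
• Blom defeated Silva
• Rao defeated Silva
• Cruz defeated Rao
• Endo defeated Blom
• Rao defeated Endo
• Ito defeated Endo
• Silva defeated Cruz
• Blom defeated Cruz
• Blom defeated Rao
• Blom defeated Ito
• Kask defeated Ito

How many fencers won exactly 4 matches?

Win totals: Kask 5, Endo 2, Ito 4, Blom 4, Rao 2, Silva 3, Cruz 1.
Exactly 4: Ito, Blom — 2 fencers.

2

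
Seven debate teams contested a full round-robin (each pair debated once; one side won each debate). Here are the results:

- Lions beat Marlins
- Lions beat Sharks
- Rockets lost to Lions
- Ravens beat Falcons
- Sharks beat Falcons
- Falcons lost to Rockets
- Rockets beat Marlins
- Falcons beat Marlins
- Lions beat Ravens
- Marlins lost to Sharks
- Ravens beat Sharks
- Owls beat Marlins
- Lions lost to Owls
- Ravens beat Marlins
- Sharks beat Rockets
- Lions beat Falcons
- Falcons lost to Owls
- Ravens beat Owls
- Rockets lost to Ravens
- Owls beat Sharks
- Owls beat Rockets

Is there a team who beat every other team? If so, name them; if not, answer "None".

None

Highest win total is Ravens with 5 (out of 6 possible).
Ravens lost to Lions, so no team went undefeated.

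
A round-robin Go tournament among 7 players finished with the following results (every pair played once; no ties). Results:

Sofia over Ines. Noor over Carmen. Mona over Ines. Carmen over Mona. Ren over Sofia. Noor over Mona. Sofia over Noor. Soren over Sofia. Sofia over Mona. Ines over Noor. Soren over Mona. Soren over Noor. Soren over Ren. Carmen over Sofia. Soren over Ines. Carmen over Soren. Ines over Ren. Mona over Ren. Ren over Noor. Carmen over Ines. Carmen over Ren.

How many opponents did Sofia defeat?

Sofia's results: beat Ines, Mona, Noor; lost to Soren, Carmen, Ren.
That is 3 wins.

3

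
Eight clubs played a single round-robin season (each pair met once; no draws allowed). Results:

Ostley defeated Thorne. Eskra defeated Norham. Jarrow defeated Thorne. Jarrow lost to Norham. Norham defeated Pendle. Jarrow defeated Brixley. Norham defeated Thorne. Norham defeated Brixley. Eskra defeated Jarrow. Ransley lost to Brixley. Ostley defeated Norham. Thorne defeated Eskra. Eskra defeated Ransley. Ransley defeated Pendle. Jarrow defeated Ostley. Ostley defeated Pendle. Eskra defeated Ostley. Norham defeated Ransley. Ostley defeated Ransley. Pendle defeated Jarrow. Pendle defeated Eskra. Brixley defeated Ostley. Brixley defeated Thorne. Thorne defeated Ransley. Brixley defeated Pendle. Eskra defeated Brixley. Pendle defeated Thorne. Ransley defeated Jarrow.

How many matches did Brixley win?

Brixley's results: beat Thorne, Pendle, Ransley, Ostley; lost to Jarrow, Eskra, Norham.
That is 4 wins.

4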